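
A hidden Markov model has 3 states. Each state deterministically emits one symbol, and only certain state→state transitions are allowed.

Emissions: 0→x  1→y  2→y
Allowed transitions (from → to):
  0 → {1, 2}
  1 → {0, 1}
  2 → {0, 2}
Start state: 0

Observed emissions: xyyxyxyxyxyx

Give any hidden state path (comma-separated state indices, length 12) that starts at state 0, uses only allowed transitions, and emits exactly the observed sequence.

0,2,2,0,2,0,1,0,1,0,2,0

  t0 'x' -> {0}, take 0 (start)
  t1 'y' -> {1,2}, take 2 (0->2 ok)
  t2 'y' -> {1,2}, take 2 (2->2 ok)
  t3 'x' -> {0}, take 0 (2->0 ok)
  t4 'y' -> {1,2}, take 2 (0->2 ok)
  t5 'x' -> {0}, take 0 (2->0 ok)
  t6 'y' -> {1,2}, take 1 (0->1 ok)
  t7 'x' -> {0}, take 0 (1->0 ok)
  t8 'y' -> {1,2}, take 1 (0->1 ok)
  t9 'x' -> {0}, take 0 (1->0 ok)
  t10 'y' -> {1,2}, take 2 (0->2 ok)
  t11 'x' -> {0}, take 0 (2->0 ok)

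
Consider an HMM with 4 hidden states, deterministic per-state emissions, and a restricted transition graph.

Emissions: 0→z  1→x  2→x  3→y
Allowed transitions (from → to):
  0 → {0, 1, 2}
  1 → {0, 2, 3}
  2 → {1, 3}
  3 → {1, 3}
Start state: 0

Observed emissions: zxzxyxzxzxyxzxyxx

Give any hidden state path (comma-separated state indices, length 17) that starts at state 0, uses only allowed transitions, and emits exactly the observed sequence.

  0: obs=z cand={0} pick 0 [start]
  1: obs=x cand={1,2} pick 1 [0->1 ok]
  2: obs=z cand={0} pick 0 [1->0 ok]
  3: obs=x cand={1,2} pick 2 [0->2 ok]
  4: obs=y cand={3} pick 3 [2->3 ok]
  5: obs=x cand={1,2} pick 1 [3->1 ok]
  6: obs=z cand={0} pick 0 [1->0 ok]
  7: obs=x cand={1,2} pick 1 [0->1 ok]
  8: obs=z cand={0} pick 0 [1->0 ok]
  9: obs=x cand={1,2} pick 2 [0->2 ok]
  10: obs=y cand={3} pick 3 [2->3 ok]
  11: obs=x cand={1,2} pick 1 [3->1 ok]
  12: obs=z cand={0} pick 0 [1->0 ok]
  13: obs=x cand={1,2} pick 1 [0->1 ok]
  14: obs=y cand={3} pick 3 [1->3 ok]
  15: obs=x cand={1,2} pick 1 [3->1 ok]
  16: obs=x cand={1,2} pick 2 [1->2 ok]

0,1,0,2,3,1,0,1,0,2,3,1,0,1,3,1,2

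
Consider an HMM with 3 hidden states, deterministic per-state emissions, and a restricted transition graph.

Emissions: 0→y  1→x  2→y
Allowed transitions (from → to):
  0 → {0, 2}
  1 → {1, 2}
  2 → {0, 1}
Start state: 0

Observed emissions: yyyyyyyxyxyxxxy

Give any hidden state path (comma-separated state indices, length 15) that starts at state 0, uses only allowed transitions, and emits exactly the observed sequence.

0,0,0,2,0,0,2,1,2,1,2,1,1,1,2

  pos 0: y in {0,2}, choose 0; start
  pos 1: y in {0,2}, choose 0; 0->0 ok
  pos 2: y in {0,2}, choose 0; 0->0 ok
  pos 3: y in {0,2}, choose 2; 0->2 ok
  pos 4: y in {0,2}, choose 0; 2->0 ok
  pos 5: y in {0,2}, choose 0; 0->0 ok
  pos 6: y in {0,2}, choose 2; 0->2 ok
  pos 7: x in {1}, choose 1; 2->1 ok
  pos 8: y in {0,2}, choose 2; 1->2 ok
  pos 9: x in {1}, choose 1; 2->1 ok
  pos 10: y in {0,2}, choose 2; 1->2 ok
  pos 11: x in {1}, choose 1; 2->1 ok
  pos 12: x in {1}, choose 1; 1->1 ok
  pos 13: x in {1}, choose 1; 1->1 ok
  pos 14: y in {0,2}, choose 2; 1->2 ok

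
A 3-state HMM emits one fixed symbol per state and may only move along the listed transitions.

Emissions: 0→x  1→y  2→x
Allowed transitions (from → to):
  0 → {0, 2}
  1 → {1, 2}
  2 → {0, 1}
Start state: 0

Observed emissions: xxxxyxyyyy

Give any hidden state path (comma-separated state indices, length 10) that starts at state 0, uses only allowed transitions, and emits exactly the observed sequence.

  [0] x  {0,2}  => 0  start
  [1] x  {0,2}  => 0  0->0 ok
  [2] x  {0,2}  => 0  0->0 ok
  [3] x  {0,2}  => 2  0->2 ok
  [4] y  {1}  => 1  2->1 ok
  [5] x  {0,2}  => 2  1->2 ok
  [6] y  {1}  => 1  2->1 ok
  [7] y  {1}  => 1  1->1 ok
  [8] y  {1}  => 1  1->1 ok
  [9] y  {1}  => 1  1->1 ok

0,0,0,2,1,2,1,1,1,1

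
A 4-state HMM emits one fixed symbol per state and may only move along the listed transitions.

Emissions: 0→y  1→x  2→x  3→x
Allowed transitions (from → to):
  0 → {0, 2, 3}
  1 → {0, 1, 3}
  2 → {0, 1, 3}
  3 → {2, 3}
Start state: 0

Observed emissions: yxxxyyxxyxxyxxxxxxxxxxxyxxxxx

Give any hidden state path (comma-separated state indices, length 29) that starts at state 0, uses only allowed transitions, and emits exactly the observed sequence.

  t0 'y' -> {0}, take 0 (start)
  t1 'x' -> {1,2,3}, take 2 (0->2 ok)
  t2 'x' -> {1,2,3}, take 3 (2->3 ok)
  t3 'x' -> {1,2,3}, take 2 (3->2 ok)
  t4 'y' -> {0}, take 0 (2->0 ok)
  t5 'y' -> {0}, take 0 (0->0 ok)
  t6 'x' -> {1,2,3}, take 3 (0->3 ok)
  t7 'x' -> {1,2,3}, take 2 (3->2 ok)
  t8 'y' -> {0}, take 0 (2->0 ok)
  t9 'x' -> {1,2,3}, take 3 (0->3 ok)
  t10 'x' -> {1,2,3}, take 2 (3->2 ok)
  t11 'y' -> {0}, take 0 (2->0 ok)
  t12 'x' -> {1,2,3}, take 2 (0->2 ok)
  t13 'x' -> {1,2,3}, take 1 (2->1 ok)
  t14 'x' -> {1,2,3}, take 3 (1->3 ok)
  t15 'x' -> {1,2,3}, take 2 (3->2 ok)
  t16 'x' -> {1,2,3}, take 3 (2->3 ok)
  t17 'x' -> {1,2,3}, take 3 (3->3 ok)
  t18 'x' -> {1,2,3}, take 3 (3->3 ok)
  t19 'x' -> {1,2,3}, take 2 (3->2 ok)
  t20 'x' -> {1,2,3}, take 1 (2->1 ok)
  t21 'x' -> {1,2,3}, take 3 (1->3 ok)
  t22 'x' -> {1,2,3}, take 2 (3->2 ok)
  t23 'y' -> {0}, take 0 (2->0 ok)
  t24 'x' -> {1,2,3}, take 3 (0->3 ok)
  t25 'x' -> {1,2,3}, take 3 (3->3 ok)
  t26 'x' -> {1,2,3}, take 3 (3->3 ok)
  t27 'x' -> {1,2,3}, take 3 (3->3 ok)
  t28 'x' -> {1,2,3}, take 3 (3->3 ok)

0,2,3,2,0,0,3,2,0,3,2,0,2,1,3,2,3,3,3,2,1,3,2,0,3,3,3,3,3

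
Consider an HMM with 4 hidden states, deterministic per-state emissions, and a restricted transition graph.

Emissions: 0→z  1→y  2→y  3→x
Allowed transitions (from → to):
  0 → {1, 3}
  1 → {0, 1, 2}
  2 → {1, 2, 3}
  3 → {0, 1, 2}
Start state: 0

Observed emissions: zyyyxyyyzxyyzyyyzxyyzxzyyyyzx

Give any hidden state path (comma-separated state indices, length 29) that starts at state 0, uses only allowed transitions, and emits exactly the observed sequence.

0,1,1,2,3,2,2,1,0,3,1,1,0,1,1,1,0,3,1,1,0,3,0,1,1,1,1,0,3

  [0] z  {0}  => 0  start
  [1] y  {1,2}  => 1  0->1 ok
  [2] y  {1,2}  => 1  1->1 ok
  [3] y  {1,2}  => 2  1->2 ok
  [4] x  {3}  => 3  2->3 ok
  [5] y  {1,2}  => 2  3->2 ok
  [6] y  {1,2}  => 2  2->2 ok
  [7] y  {1,2}  => 1  2->1 ok
  [8] z  {0}  => 0  1->0 ok
  [9] x  {3}  => 3  0->3 ok
  [10] y  {1,2}  => 1  3->1 ok
  [11] y  {1,2}  => 1  1->1 ok
  [12] z  {0}  => 0  1->0 ok
  [13] y  {1,2}  => 1  0->1 ok
  [14] y  {1,2}  => 1  1->1 ok
  [15] y  {1,2}  => 1  1->1 ok
  [16] z  {0}  => 0  1->0 ok
  [17] x  {3}  => 3  0->3 ok
  [18] y  {1,2}  => 1  3->1 ok
  [19] y  {1,2}  => 1  1->1 ok
  [20] z  {0}  => 0  1->0 ok
  [21] x  {3}  => 3  0->3 ok
  [22] z  {0}  => 0  3->0 ok
  [23] y  {1,2}  => 1  0->1 ok
  [24] y  {1,2}  => 1  1->1 ok
  [25] y  {1,2}  => 1  1->1 ok
  [26] y  {1,2}  => 1  1->1 ok
  [27] z  {0}  => 0  1->0 ok
  [28] x  {3}  => 3  0->3 ok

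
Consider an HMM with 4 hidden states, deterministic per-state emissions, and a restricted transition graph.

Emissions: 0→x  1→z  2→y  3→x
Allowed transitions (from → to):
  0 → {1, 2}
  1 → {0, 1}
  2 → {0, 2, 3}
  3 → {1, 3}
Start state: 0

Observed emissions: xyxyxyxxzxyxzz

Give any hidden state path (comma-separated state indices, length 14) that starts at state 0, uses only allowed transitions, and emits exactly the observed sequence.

0,2,0,2,0,2,3,3,1,0,2,3,1,1

  pos 0: x in {0,3}, choose 0; start
  pos 1: y in {2}, choose 2; 0->2 ok
  pos 2: x in {0,3}, choose 0; 2->0 ok
  pos 3: y in {2}, choose 2; 0->2 ok
  pos 4: x in {0,3}, choose 0; 2->0 ok
  pos 5: y in {2}, choose 2; 0->2 ok
  pos 6: x in {0,3}, choose 3; 2->3 ok
  pos 7: x in {0,3}, choose 3; 3->3 ok
  pos 8: z in {1}, choose 1; 3->1 ok
  pos 9: x in {0,3}, choose 0; 1->0 ok
  pos 10: y in {2}, choose 2; 0->2 ok
  pos 11: x in {0,3}, choose 3; 2->3 ok
  pos 12: z in {1}, choose 1; 3->1 ok
  pos 13: z in {1}, choose 1; 1->1 ok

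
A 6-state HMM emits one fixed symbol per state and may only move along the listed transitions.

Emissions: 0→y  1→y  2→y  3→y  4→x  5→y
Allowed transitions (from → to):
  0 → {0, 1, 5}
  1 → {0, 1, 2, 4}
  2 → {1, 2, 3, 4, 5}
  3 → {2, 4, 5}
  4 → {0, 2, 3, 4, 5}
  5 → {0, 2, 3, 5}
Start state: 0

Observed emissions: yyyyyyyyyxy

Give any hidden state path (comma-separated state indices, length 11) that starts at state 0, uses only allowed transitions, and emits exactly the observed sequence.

  pos 0: y in {0,1,2,3,5}, choose 0; start
  pos 1: y in {0,1,2,3,5}, choose 1; 0->1 ok
  pos 2: y in {0,1,2,3,5}, choose 0; 1->0 ok
  pos 3: y in {0,1,2,3,5}, choose 5; 0->5 ok
  pos 4: y in {0,1,2,3,5}, choose 3; 5->3 ok
  pos 5: y in {0,1,2,3,5}, choose 5; 3->5 ok
  pos 6: y in {0,1,2,3,5}, choose 5; 5->5 ok
  pos 7: y in {0,1,2,3,5}, choose 2; 5->2 ok
  pos 8: y in {0,1,2,3,5}, choose 3; 2->3 ok
  pos 9: x in {4}, choose 4; 3->4 ok
  pos 10: y in {0,1,2,3,5}, choose 3; 4->3 ok

0,1,0,5,3,5,5,2,3,4,3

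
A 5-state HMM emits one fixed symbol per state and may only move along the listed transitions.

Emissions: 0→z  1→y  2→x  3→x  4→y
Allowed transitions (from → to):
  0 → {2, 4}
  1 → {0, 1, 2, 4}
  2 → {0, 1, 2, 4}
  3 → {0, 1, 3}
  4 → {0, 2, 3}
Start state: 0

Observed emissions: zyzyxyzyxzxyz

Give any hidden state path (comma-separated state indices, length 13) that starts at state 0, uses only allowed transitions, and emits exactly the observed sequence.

0,4,0,4,2,1,0,4,2,0,2,4,0

  t0 'z' -> {0}, take 0 (start)
  t1 'y' -> {1,4}, take 4 (0->4 ok)
  t2 'z' -> {0}, take 0 (4->0 ok)
  t3 'y' -> {1,4}, take 4 (0->4 ok)
  t4 'x' -> {2,3}, take 2 (4->2 ok)
  t5 'y' -> {1,4}, take 1 (2->1 ok)
  t6 'z' -> {0}, take 0 (1->0 ok)
  t7 'y' -> {1,4}, take 4 (0->4 ok)
  t8 'x' -> {2,3}, take 2 (4->2 ok)
  t9 'z' -> {0}, take 0 (2->0 ok)
  t10 'x' -> {2,3}, take 2 (0->2 ok)
  t11 'y' -> {1,4}, take 4 (2->4 ok)
  t12 'z' -> {0}, take 0 (4->0 ok)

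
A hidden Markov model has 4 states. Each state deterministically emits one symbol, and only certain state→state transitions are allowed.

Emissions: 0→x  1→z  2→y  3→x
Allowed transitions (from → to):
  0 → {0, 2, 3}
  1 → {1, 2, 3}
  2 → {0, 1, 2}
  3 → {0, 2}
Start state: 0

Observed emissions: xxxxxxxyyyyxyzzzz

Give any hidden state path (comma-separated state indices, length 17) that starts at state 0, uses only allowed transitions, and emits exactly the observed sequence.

  pos 0: x in {0,3}, choose 0; start
  pos 1: x in {0,3}, choose 0; 0->0 ok
  pos 2: x in {0,3}, choose 0; 0->0 ok
  pos 3: x in {0,3}, choose 0; 0->0 ok
  pos 4: x in {0,3}, choose 3; 0->3 ok
  pos 5: x in {0,3}, choose 0; 3->0 ok
  pos 6: x in {0,3}, choose 0; 0->0 ok
  pos 7: y in {2}, choose 2; 0->2 ok
  pos 8: y in {2}, choose 2; 2->2 ok
  pos 9: y in {2}, choose 2; 2->2 ok
  pos 10: y in {2}, choose 2; 2->2 ok
  pos 11: x in {0,3}, choose 0; 2->0 ok
  pos 12: y in {2}, choose 2; 0->2 ok
  pos 13: z in {1}, choose 1; 2->1 ok
  pos 14: z in {1}, choose 1; 1->1 ok
  pos 15: z in {1}, choose 1; 1->1 ok
  pos 16: z in {1}, choose 1; 1->1 ok

0,0,0,0,3,0,0,2,2,2,2,0,2,1,1,1,1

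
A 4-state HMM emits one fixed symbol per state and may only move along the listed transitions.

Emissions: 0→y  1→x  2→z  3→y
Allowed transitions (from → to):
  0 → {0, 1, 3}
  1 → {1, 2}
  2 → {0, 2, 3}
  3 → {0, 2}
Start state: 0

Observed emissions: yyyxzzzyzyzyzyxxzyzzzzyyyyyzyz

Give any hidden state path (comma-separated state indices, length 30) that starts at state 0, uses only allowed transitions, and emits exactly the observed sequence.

0,3,0,1,2,2,2,3,2,3,2,3,2,0,1,1,2,3,2,2,2,2,3,0,0,0,3,2,3,2

  pos 0: y in {0,3}, choose 0; start
  pos 1: y in {0,3}, choose 3; 0->3 ok
  pos 2: y in {0,3}, choose 0; 3->0 ok
  pos 3: x in {1}, choose 1; 0->1 ok
  pos 4: z in {2}, choose 2; 1->2 ok
  pos 5: z in {2}, choose 2; 2->2 ok
  pos 6: z in {2}, choose 2; 2->2 ok
  pos 7: y in {0,3}, choose 3; 2->3 ok
  pos 8: z in {2}, choose 2; 3->2 ok
  pos 9: y in {0,3}, choose 3; 2->3 ok
  pos 10: z in {2}, choose 2; 3->2 ok
  pos 11: y in {0,3}, choose 3; 2->3 ok
  pos 12: z in {2}, choose 2; 3->2 ok
  pos 13: y in {0,3}, choose 0; 2->0 ok
  pos 14: x in {1}, choose 1; 0->1 ok
  pos 15: x in {1}, choose 1; 1->1 ok
  pos 16: z in {2}, choose 2; 1->2 ok
  pos 17: y in {0,3}, choose 3; 2->3 ok
  pos 18: z in {2}, choose 2; 3->2 ok
  pos 19: z in {2}, choose 2; 2->2 ok
  pos 20: z in {2}, choose 2; 2->2 ok
  pos 21: z in {2}, choose 2; 2->2 ok
  pos 22: y in {0,3}, choose 3; 2->3 ok
  pos 23: y in {0,3}, choose 0; 3->0 ok
  pos 24: y in {0,3}, choose 0; 0->0 ok
  pos 25: y in {0,3}, choose 0; 0->0 ok
  pos 26: y in {0,3}, choose 3; 0->3 ok
  pos 27: z in {2}, choose 2; 3->2 ok
  pos 28: y in {0,3}, choose 3; 2->3 ok
  pos 29: z in {2}, choose 2; 3->2 ok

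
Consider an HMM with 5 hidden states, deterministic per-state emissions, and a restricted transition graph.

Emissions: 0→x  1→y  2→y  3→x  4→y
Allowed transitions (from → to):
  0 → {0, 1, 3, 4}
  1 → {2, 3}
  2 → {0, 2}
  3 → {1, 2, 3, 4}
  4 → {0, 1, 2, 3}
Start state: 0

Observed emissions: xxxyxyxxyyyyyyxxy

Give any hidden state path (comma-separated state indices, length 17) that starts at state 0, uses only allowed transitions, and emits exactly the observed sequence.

  t0 'x' -> {0,3}, take 0 (start)
  t1 'x' -> {0,3}, take 3 (0->3 ok)
  t2 'x' -> {0,3}, take 3 (3->3 ok)
  t3 'y' -> {1,2,4}, take 4 (3->4 ok)
  t4 'x' -> {0,3}, take 0 (4->0 ok)
  t5 'y' -> {1,2,4}, take 1 (0->1 ok)
  t6 'x' -> {0,3}, take 3 (1->3 ok)
  t7 'x' -> {0,3}, take 3 (3->3 ok)
  t8 'y' -> {1,2,4}, take 4 (3->4 ok)
  t9 'y' -> {1,2,4}, take 2 (4->2 ok)
  t10 'y' -> {1,2,4}, take 2 (2->2 ok)
  t11 'y' -> {1,2,4}, take 2 (2->2 ok)
  t12 'y' -> {1,2,4}, take 2 (2->2 ok)
  t13 'y' -> {1,2,4}, take 2 (2->2 ok)
  t14 'x' -> {0,3}, take 0 (2->0 ok)
  t15 'x' -> {0,3}, take 0 (0->0 ok)
  t16 'y' -> {1,2,4}, take 4 (0->4 ok)

0,3,3,4,0,1,3,3,4,2,2,2,2,2,0,0,4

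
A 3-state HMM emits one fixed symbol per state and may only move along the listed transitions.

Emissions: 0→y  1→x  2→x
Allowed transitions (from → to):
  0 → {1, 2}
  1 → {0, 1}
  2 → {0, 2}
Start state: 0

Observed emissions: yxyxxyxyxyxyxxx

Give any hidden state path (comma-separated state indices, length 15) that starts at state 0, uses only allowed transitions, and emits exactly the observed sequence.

  t0 'y' -> {0}, take 0 (start)
  t1 'x' -> {1,2}, take 2 (0->2 ok)
  t2 'y' -> {0}, take 0 (2->0 ok)
  t3 'x' -> {1,2}, take 1 (0->1 ok)
  t4 'x' -> {1,2}, take 1 (1->1 ok)
  t5 'y' -> {0}, take 0 (1->0 ok)
  t6 'x' -> {1,2}, take 1 (0->1 ok)
  t7 'y' -> {0}, take 0 (1->0 ok)
  t8 'x' -> {1,2}, take 2 (0->2 ok)
  t9 'y' -> {0}, take 0 (2->0 ok)
  t10 'x' -> {1,2}, take 2 (0->2 ok)
  t11 'y' -> {0}, take 0 (2->0 ok)
  t12 'x' -> {1,2}, take 2 (0->2 ok)
  t13 'x' -> {1,2}, take 2 (2->2 ok)
  t14 'x' -> {1,2}, take 2 (2->2 ok)

0,2,0,1,1,0,1,0,2,0,2,0,2,2,2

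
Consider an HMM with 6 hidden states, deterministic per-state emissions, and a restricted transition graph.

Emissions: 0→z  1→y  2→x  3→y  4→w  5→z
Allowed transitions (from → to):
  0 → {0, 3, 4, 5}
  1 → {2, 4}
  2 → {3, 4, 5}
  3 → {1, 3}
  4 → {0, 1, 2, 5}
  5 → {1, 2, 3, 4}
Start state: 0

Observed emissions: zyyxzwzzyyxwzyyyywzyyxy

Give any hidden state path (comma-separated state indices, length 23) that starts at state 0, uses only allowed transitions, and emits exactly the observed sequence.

  pos 0: z in {0,5}, choose 0; start
  pos 1: y in {1,3}, choose 3; 0->3 ok
  pos 2: y in {1,3}, choose 1; 3->1 ok
  pos 3: x in {2}, choose 2; 1->2 ok
  pos 4: z in {0,5}, choose 5; 2->5 ok
  pos 5: w in {4}, choose 4; 5->4 ok
  pos 6: z in {0,5}, choose 0; 4->0 ok
  pos 7: z in {0,5}, choose 0; 0->0 ok
  pos 8: y in {1,3}, choose 3; 0->3 ok
  pos 9: y in {1,3}, choose 1; 3->1 ok
  pos 10: x in {2}, choose 2; 1->2 ok
  pos 11: w in {4}, choose 4; 2->4 ok
  pos 12: z in {0,5}, choose 0; 4->0 ok
  pos 13: y in {1,3}, choose 3; 0->3 ok
  pos 14: y in {1,3}, choose 3; 3->3 ok
  pos 15: y in {1,3}, choose 3; 3->3 ok
  pos 16: y in {1,3}, choose 1; 3->1 ok
  pos 17: w in {4}, choose 4; 1->4 ok
  pos 18: z in {0,5}, choose 0; 4->0 ok
  pos 19: y in {1,3}, choose 3; 0->3 ok
  pos 20: y in {1,3}, choose 1; 3->1 ok
  pos 21: x in {2}, choose 2; 1->2 ok
  pos 22: y in {1,3}, choose 3; 2->3 ok

0,3,1,2,5,4,0,0,3,1,2,4,0,3,3,3,1,4,0,3,1,2,3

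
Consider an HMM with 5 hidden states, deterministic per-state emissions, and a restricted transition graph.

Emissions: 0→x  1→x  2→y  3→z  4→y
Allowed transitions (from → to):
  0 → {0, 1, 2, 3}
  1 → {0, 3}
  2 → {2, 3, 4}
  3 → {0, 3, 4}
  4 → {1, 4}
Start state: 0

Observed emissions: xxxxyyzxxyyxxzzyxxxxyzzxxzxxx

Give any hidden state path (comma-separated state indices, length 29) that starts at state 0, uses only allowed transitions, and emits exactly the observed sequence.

  pos 0: x in {0,1}, choose 0; start
  pos 1: x in {0,1}, choose 1; 0->1 ok
  pos 2: x in {0,1}, choose 0; 1->0 ok
  pos 3: x in {0,1}, choose 0; 0->0 ok
  pos 4: y in {2,4}, choose 2; 0->2 ok
  pos 5: y in {2,4}, choose 2; 2->2 ok
  pos 6: z in {3}, choose 3; 2->3 ok
  pos 7: x in {0,1}, choose 0; 3->0 ok
  pos 8: x in {0,1}, choose 0; 0->0 ok
  pos 9: y in {2,4}, choose 2; 0->2 ok
  pos 10: y in {2,4}, choose 4; 2->4 ok
  pos 11: x in {0,1}, choose 1; 4->1 ok
  pos 12: x in {0,1}, choose 0; 1->0 ok
  pos 13: z in {3}, choose 3; 0->3 ok
  pos 14: z in {3}, choose 3; 3->3 ok
  pos 15: y in {2,4}, choose 4; 3->4 ok
  pos 16: x in {0,1}, choose 1; 4->1 ok
  pos 17: x in {0,1}, choose 0; 1->0 ok
  pos 18: x in {0,1}, choose 1; 0->1 ok
  pos 19: x in {0,1}, choose 0; 1->0 ok
  pos 20: y in {2,4}, choose 2; 0->2 ok
  pos 21: z in {3}, choose 3; 2->3 ok
  pos 22: z in {3}, choose 3; 3->3 ok
  pos 23: x in {0,1}, choose 0; 3->0 ok
  pos 24: x in {0,1}, choose 1; 0->1 ok
  pos 25: z in {3}, choose 3; 1->3 ok
  pos 26: x in {0,1}, choose 0; 3->0 ok
  pos 27: x in {0,1}, choose 0; 0->0 ok
  pos 28: x in {0,1}, choose 0; 0->0 ok

0,1,0,0,2,2,3,0,0,2,4,1,0,3,3,4,1,0,1,0,2,3,3,0,1,3,0,0,0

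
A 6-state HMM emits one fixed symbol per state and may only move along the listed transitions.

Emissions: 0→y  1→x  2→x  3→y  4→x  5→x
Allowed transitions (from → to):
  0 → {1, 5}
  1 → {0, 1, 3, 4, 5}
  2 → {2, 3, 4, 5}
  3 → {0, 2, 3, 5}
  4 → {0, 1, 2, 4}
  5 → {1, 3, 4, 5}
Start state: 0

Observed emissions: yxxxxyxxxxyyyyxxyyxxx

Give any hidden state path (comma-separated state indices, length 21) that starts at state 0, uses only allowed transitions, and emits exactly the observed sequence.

  t0 'y' -> {0,3}, take 0 (start)
  t1 'x' -> {1,2,4,5}, take 1 (0->1 ok)
  t2 'x' -> {1,2,4,5}, take 4 (1->4 ok)
  t3 'x' -> {1,2,4,5}, take 4 (4->4 ok)
  t4 'x' -> {1,2,4,5}, take 1 (4->1 ok)
  t5 'y' -> {0,3}, take 0 (1->0 ok)
  t6 'x' -> {1,2,4,5}, take 1 (0->1 ok)
  t7 'x' -> {1,2,4,5}, take 1 (1->1 ok)
  t8 'x' -> {1,2,4,5}, take 4 (1->4 ok)
  t9 'x' -> {1,2,4,5}, take 1 (4->1 ok)
  t10 'y' -> {0,3}, take 3 (1->3 ok)
  t11 'y' -> {0,3}, take 3 (3->3 ok)
  t12 'y' -> {0,3}, take 3 (3->3 ok)
  t13 'y' -> {0,3}, take 3 (3->3 ok)
  t14 'x' -> {1,2,4,5}, take 2 (3->2 ok)
  t15 'x' -> {1,2,4,5}, take 2 (2->2 ok)
  t16 'y' -> {0,3}, take 3 (2->3 ok)
  t17 'y' -> {0,3}, take 3 (3->3 ok)
  t18 'x' -> {1,2,4,5}, take 5 (3->5 ok)
  t19 'x' -> {1,2,4,5}, take 4 (5->4 ok)
  t20 'x' -> {1,2,4,5}, take 1 (4->1 ok)

0,1,4,4,1,0,1,1,4,1,3,3,3,3,2,2,3,3,5,4,1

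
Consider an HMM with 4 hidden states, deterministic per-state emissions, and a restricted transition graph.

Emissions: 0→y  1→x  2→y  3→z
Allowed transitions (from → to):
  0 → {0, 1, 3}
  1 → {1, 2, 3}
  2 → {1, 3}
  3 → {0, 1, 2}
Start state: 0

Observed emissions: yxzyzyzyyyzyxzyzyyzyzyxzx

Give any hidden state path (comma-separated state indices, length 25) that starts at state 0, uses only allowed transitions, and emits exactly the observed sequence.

0,1,3,2,3,2,3,0,0,0,3,2,1,3,2,3,0,0,3,2,3,0,1,3,1

  pos 0: y in {0,2}, choose 0; start
  pos 1: x in {1}, choose 1; 0->1 ok
  pos 2: z in {3}, choose 3; 1->3 ok
  pos 3: y in {0,2}, choose 2; 3->2 ok
  pos 4: z in {3}, choose 3; 2->3 ok
  pos 5: y in {0,2}, choose 2; 3->2 ok
  pos 6: z in {3}, choose 3; 2->3 ok
  pos 7: y in {0,2}, choose 0; 3->0 ok
  pos 8: y in {0,2}, choose 0; 0->0 ok
  pos 9: y in {0,2}, choose 0; 0->0 ok
  pos 10: z in {3}, choose 3; 0->3 ok
  pos 11: y in {0,2}, choose 2; 3->2 ok
  pos 12: x in {1}, choose 1; 2->1 ok
  pos 13: z in {3}, choose 3; 1->3 ok
  pos 14: y in {0,2}, choose 2; 3->2 ok
  pos 15: z in {3}, choose 3; 2->3 ok
  pos 16: y in {0,2}, choose 0; 3->0 ok
  pos 17: y in {0,2}, choose 0; 0->0 ok
  pos 18: z in {3}, choose 3; 0->3 ok
  pos 19: y in {0,2}, choose 2; 3->2 ok
  pos 20: z in {3}, choose 3; 2->3 ok
  pos 21: y in {0,2}, choose 0; 3->0 ok
  pos 22: x in {1}, choose 1; 0->1 ok
  pos 23: z in {3}, choose 3; 1->3 ok
  pos 24: x in {1}, choose 1; 3->1 ok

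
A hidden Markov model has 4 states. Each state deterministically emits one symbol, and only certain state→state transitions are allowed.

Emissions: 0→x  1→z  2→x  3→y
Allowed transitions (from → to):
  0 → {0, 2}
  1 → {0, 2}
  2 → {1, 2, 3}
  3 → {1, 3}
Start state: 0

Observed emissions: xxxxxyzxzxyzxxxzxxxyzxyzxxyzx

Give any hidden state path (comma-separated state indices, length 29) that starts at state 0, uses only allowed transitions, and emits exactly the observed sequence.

  [0] x  {0,2}  => 0  start
  [1] x  {0,2}  => 0  0->0 ok
  [2] x  {0,2}  => 0  0->0 ok
  [3] x  {0,2}  => 0  0->0 ok
  [4] x  {0,2}  => 2  0->2 ok
  [5] y  {3}  => 3  2->3 ok
  [6] z  {1}  => 1  3->1 ok
  [7] x  {0,2}  => 2  1->2 ok
  [8] z  {1}  => 1  2->1 ok
  [9] x  {0,2}  => 2  1->2 ok
  [10] y  {3}  => 3  2->3 ok
  [11] z  {1}  => 1  3->1 ok
  [12] x  {0,2}  => 0  1->0 ok
  [13] x  {0,2}  => 2  0->2 ok
  [14] x  {0,2}  => 2  2->2 ok
  [15] z  {1}  => 1  2->1 ok
  [16] x  {0,2}  => 2  1->2 ok
  [17] x  {0,2}  => 2  2->2 ok
  [18] x  {0,2}  => 2  2->2 ok
  [19] y  {3}  => 3  2->3 ok
  [20] z  {1}  => 1  3->1 ok
  [21] x  {0,2}  => 2  1->2 ok
  [22] y  {3}  => 3  2->3 ok
  [23] z  {1}  => 1  3->1 ok
  [24] x  {0,2}  => 0  1->0 ok
  [25] x  {0,2}  => 2  0->2 ok
  [26] y  {3}  => 3  2->3 ok
  [27] z  {1}  => 1  3->1 ok
  [28] x  {0,2}  => 0  1->0 ok

0,0,0,0,2,3,1,2,1,2,3,1,0,2,2,1,2,2,2,3,1,2,3,1,0,2,3,1,0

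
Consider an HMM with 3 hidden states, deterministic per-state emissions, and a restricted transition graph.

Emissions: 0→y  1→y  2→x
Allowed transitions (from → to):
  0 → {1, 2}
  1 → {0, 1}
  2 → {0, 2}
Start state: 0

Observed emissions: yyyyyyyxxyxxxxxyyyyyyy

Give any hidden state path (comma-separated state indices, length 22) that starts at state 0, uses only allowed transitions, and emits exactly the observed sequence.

0,1,1,0,1,1,0,2,2,0,2,2,2,2,2,0,1,0,1,1,1,1

  0: obs=y cand={0,1} pick 0 [start]
  1: obs=y cand={0,1} pick 1 [0->1 ok]
  2: obs=y cand={0,1} pick 1 [1->1 ok]
  3: obs=y cand={0,1} pick 0 [1->0 ok]
  4: obs=y cand={0,1} pick 1 [0->1 ok]
  5: obs=y cand={0,1} pick 1 [1->1 ok]
  6: obs=y cand={0,1} pick 0 [1->0 ok]
  7: obs=x cand={2} pick 2 [0->2 ok]
  8: obs=x cand={2} pick 2 [2->2 ok]
  9: obs=y cand={0,1} pick 0 [2->0 ok]
  10: obs=x cand={2} pick 2 [0->2 ok]
  11: obs=x cand={2} pick 2 [2->2 ok]
  12: obs=x cand={2} pick 2 [2->2 ok]
  13: obs=x cand={2} pick 2 [2->2 ok]
  14: obs=x cand={2} pick 2 [2->2 ok]
  15: obs=y cand={0,1} pick 0 [2->0 ok]
  16: obs=y cand={0,1} pick 1 [0->1 ok]
  17: obs=y cand={0,1} pick 0 [1->0 ok]
  18: obs=y cand={0,1} pick 1 [0->1 ok]
  19: obs=y cand={0,1} pick 1 [1->1 ok]
  20: obs=y cand={0,1} pick 1 [1->1 ok]
  21: obs=y cand={0,1} pick 1 [1->1 ok]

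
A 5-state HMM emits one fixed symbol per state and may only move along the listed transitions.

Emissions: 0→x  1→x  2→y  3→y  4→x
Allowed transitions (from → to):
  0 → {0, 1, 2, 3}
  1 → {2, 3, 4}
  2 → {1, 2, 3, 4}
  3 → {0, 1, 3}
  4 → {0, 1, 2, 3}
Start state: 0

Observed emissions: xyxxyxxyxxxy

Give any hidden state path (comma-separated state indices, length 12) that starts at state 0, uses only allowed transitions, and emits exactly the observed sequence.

  pos 0: x in {0,1,4}, choose 0; start
  pos 1: y in {2,3}, choose 3; 0->3 ok
  pos 2: x in {0,1,4}, choose 1; 3->1 ok
  pos 3: x in {0,1,4}, choose 4; 1->4 ok
  pos 4: y in {2,3}, choose 2; 4->2 ok
  pos 5: x in {0,1,4}, choose 4; 2->4 ok
  pos 6: x in {0,1,4}, choose 0; 4->0 ok
  pos 7: y in {2,3}, choose 3; 0->3 ok
  pos 8: x in {0,1,4}, choose 0; 3->0 ok
  pos 9: x in {0,1,4}, choose 0; 0->0 ok
  pos 10: x in {0,1,4}, choose 1; 0->1 ok
  pos 11: y in {2,3}, choose 3; 1->3 ok

0,3,1,4,2,4,0,3,0,0,1,3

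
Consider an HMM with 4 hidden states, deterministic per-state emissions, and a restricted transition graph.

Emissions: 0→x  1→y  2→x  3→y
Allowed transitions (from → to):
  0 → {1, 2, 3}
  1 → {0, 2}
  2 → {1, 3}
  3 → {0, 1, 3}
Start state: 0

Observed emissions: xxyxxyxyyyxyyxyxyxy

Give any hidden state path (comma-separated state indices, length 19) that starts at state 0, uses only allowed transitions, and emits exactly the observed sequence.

  0: obs=x cand={0,2} pick 0 [start]
  1: obs=x cand={0,2} pick 2 [0->2 ok]
  2: obs=y cand={1,3} pick 1 [2->1 ok]
  3: obs=x cand={0,2} pick 0 [1->0 ok]
  4: obs=x cand={0,2} pick 2 [0->2 ok]
  5: obs=y cand={1,3} pick 1 [2->1 ok]
  6: obs=x cand={0,2} pick 2 [1->2 ok]
  7: obs=y cand={1,3} pick 3 [2->3 ok]
  8: obs=y cand={1,3} pick 3 [3->3 ok]
  9: obs=y cand={1,3} pick 1 [3->1 ok]
  10: obs=x cand={0,2} pick 0 [1->0 ok]
  11: obs=y cand={1,3} pick 3 [0->3 ok]
  12: obs=y cand={1,3} pick 1 [3->1 ok]
  13: obs=x cand={0,2} pick 2 [1->2 ok]
  14: obs=y cand={1,3} pick 1 [2->1 ok]
  15: obs=x cand={0,2} pick 0 [1->0 ok]
  16: obs=y cand={1,3} pick 1 [0->1 ok]
  17: obs=x cand={0,2} pick 2 [1->2 ok]
  18: obs=y cand={1,3} pick 3 [2->3 ok]

0,2,1,0,2,1,2,3,3,1,0,3,1,2,1,0,1,2,3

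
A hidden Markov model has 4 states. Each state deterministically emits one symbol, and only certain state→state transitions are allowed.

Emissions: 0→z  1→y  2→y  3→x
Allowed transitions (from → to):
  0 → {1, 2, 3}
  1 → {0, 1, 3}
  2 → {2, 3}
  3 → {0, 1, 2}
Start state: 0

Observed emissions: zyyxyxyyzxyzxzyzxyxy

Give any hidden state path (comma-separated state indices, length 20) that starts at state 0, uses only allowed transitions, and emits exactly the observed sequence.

  [0] z  {0}  => 0  start
  [1] y  {1,2}  => 2  0->2 ok
  [2] y  {1,2}  => 2  2->2 ok
  [3] x  {3}  => 3  2->3 ok
  [4] y  {1,2}  => 1  3->1 ok
  [5] x  {3}  => 3  1->3 ok
  [6] y  {1,2}  => 1  3->1 ok
  [7] y  {1,2}  => 1  1->1 ok
  [8] z  {0}  => 0  1->0 ok
  [9] x  {3}  => 3  0->3 ok
  [10] y  {1,2}  => 1  3->1 ok
  [11] z  {0}  => 0  1->0 ok
  [12] x  {3}  => 3  0->3 ok
  [13] z  {0}  => 0  3->0 ok
  [14] y  {1,2}  => 1  0->1 ok
  [15] z  {0}  => 0  1->0 ok
  [16] x  {3}  => 3  0->3 ok
  [17] y  {1,2}  => 1  3->1 ok
  [18] x  {3}  => 3  1->3 ok
  [19] y  {1,2}  => 1  3->1 ok

0,2,2,3,1,3,1,1,0,3,1,0,3,0,1,0,3,1,3,1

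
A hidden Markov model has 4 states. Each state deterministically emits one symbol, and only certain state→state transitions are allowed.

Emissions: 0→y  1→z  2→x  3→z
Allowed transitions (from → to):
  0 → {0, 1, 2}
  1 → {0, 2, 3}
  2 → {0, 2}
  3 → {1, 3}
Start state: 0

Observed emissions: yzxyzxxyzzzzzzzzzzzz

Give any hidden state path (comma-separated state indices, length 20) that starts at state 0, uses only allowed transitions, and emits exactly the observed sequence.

0,1,2,0,1,2,2,0,1,3,3,3,1,3,3,3,3,1,3,1

  0: obs=y cand={0} pick 0 [start]
  1: obs=z cand={1,3} pick 1 [0->1 ok]
  2: obs=x cand={2} pick 2 [1->2 ok]
  3: obs=y cand={0} pick 0 [2->0 ok]
  4: obs=z cand={1,3} pick 1 [0->1 ok]
  5: obs=x cand={2} pick 2 [1->2 ok]
  6: obs=x cand={2} pick 2 [2->2 ok]
  7: obs=y cand={0} pick 0 [2->0 ok]
  8: obs=z cand={1,3} pick 1 [0->1 ok]
  9: obs=z cand={1,3} pick 3 [1->3 ok]
  10: obs=z cand={1,3} pick 3 [3->3 ok]
  11: obs=z cand={1,3} pick 3 [3->3 ok]
  12: obs=z cand={1,3} pick 1 [3->1 ok]
  13: obs=z cand={1,3} pick 3 [1->3 ok]
  14: obs=z cand={1,3} pick 3 [3->3 ok]
  15: obs=z cand={1,3} pick 3 [3->3 ok]
  16: obs=z cand={1,3} pick 3 [3->3 ok]
  17: obs=z cand={1,3} pick 1 [3->1 ok]
  18: obs=z cand={1,3} pick 3 [1->3 ok]
  19: obs=z cand={1,3} pick 1 [3->1 ok]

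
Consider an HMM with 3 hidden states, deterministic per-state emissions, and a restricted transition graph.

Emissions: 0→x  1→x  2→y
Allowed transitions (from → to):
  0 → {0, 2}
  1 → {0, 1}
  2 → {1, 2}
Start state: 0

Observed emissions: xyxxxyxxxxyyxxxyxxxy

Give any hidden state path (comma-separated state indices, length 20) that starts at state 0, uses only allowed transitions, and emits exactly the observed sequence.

  0: obs=x cand={0,1} pick 0 [start]
  1: obs=y cand={2} pick 2 [0->2 ok]
  2: obs=x cand={0,1} pick 1 [2->1 ok]
  3: obs=x cand={0,1} pick 1 [1->1 ok]
  4: obs=x cand={0,1} pick 0 [1->0 ok]
  5: obs=y cand={2} pick 2 [0->2 ok]
  6: obs=x cand={0,1} pick 1 [2->1 ok]
  7: obs=x cand={0,1} pick 1 [1->1 ok]
  8: obs=x cand={0,1} pick 1 [1->1 ok]
  9: obs=x cand={0,1} pick 0 [1->0 ok]
  10: obs=y cand={2} pick 2 [0->2 ok]
  11: obs=y cand={2} pick 2 [2->2 ok]
  12: obs=x cand={0,1} pick 1 [2->1 ok]
  13: obs=x cand={0,1} pick 1 [1->1 ok]
  14: obs=x cand={0,1} pick 0 [1->0 ok]
  15: obs=y cand={2} pick 2 [0->2 ok]
  16: obs=x cand={0,1} pick 1 [2->1 ok]
  17: obs=x cand={0,1} pick 1 [1->1 ok]
  18: obs=x cand={0,1} pick 0 [1->0 ok]
  19: obs=y cand={2} pick 2 [0->2 ok]

0,2,1,1,0,2,1,1,1,0,2,2,1,1,0,2,1,1,0,2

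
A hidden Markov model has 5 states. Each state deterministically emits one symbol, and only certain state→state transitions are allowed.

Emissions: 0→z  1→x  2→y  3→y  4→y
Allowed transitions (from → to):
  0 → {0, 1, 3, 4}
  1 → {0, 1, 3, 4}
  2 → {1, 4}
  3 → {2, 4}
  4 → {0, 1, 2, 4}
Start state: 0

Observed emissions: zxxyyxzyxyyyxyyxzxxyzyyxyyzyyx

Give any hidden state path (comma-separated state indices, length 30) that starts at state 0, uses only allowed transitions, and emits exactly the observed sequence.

0,1,1,4,2,1,0,4,1,3,4,2,1,3,2,1,0,1,1,4,0,4,2,1,3,4,0,4,2,1

  0: obs=z cand={0} pick 0 [start]
  1: obs=x cand={1} pick 1 [0->1 ok]
  2: obs=x cand={1} pick 1 [1->1 ok]
  3: obs=y cand={2,3,4} pick 4 [1->4 ok]
  4: obs=y cand={2,3,4} pick 2 [4->2 ok]
  5: obs=x cand={1} pick 1 [2->1 ok]
  6: obs=z cand={0} pick 0 [1->0 ok]
  7: obs=y cand={2,3,4} pick 4 [0->4 ok]
  8: obs=x cand={1} pick 1 [4->1 ok]
  9: obs=y cand={2,3,4} pick 3 [1->3 ok]
  10: obs=y cand={2,3,4} pick 4 [3->4 ok]
  11: obs=y cand={2,3,4} pick 2 [4->2 ok]
  12: obs=x cand={1} pick 1 [2->1 ok]
  13: obs=y cand={2,3,4} pick 3 [1->3 ok]
  14: obs=y cand={2,3,4} pick 2 [3->2 ok]
  15: obs=x cand={1} pick 1 [2->1 ok]
  16: obs=z cand={0} pick 0 [1->0 ok]
  17: obs=x cand={1} pick 1 [0->1 ok]
  18: obs=x cand={1} pick 1 [1->1 ok]
  19: obs=y cand={2,3,4} pick 4 [1->4 ok]
  20: obs=z cand={0} pick 0 [4->0 ok]
  21: obs=y cand={2,3,4} pick 4 [0->4 ok]
  22: obs=y cand={2,3,4} pick 2 [4->2 ok]
  23: obs=x cand={1} pick 1 [2->1 ok]
  24: obs=y cand={2,3,4} pick 3 [1->3 ok]
  25: obs=y cand={2,3,4} pick 4 [3->4 ok]
  26: obs=z cand={0} pick 0 [4->0 ok]
  27: obs=y cand={2,3,4} pick 4 [0->4 ok]
  28: obs=y cand={2,3,4} pick 2 [4->2 ok]
  29: obs=x cand={1} pick 1 [2->1 ok]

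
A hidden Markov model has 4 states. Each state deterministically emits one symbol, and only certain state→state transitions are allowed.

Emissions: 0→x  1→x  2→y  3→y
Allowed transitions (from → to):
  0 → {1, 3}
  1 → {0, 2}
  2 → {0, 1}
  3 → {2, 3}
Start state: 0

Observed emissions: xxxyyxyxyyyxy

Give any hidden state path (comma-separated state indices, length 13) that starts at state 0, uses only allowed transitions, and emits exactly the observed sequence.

0,1,0,3,2,1,2,0,3,3,2,0,3

  pos 0: x in {0,1}, choose 0; start
  pos 1: x in {0,1}, choose 1; 0->1 ok
  pos 2: x in {0,1}, choose 0; 1->0 ok
  pos 3: y in {2,3}, choose 3; 0->3 ok
  pos 4: y in {2,3}, choose 2; 3->2 ok
  pos 5: x in {0,1}, choose 1; 2->1 ok
  pos 6: y in {2,3}, choose 2; 1->2 ok
  pos 7: x in {0,1}, choose 0; 2->0 ok
  pos 8: y in {2,3}, choose 3; 0->3 ok
  pos 9: y in {2,3}, choose 3; 3->3 ok
  pos 10: y in {2,3}, choose 2; 3->2 ok
  pos 11: x in {0,1}, choose 0; 2->0 ok
  pos 12: y in {2,3}, choose 3; 0->3 ok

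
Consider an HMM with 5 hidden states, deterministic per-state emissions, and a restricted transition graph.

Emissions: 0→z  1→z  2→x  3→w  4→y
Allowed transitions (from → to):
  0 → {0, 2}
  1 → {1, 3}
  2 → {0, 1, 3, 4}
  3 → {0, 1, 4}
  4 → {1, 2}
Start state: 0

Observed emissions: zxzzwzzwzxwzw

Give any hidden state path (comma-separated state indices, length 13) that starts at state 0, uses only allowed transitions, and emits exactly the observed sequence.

0,2,1,1,3,1,1,3,0,2,3,1,3

  t0 'z' -> {0,1}, take 0 (start)
  t1 'x' -> {2}, take 2 (0->2 ok)
  t2 'z' -> {0,1}, take 1 (2->1 ok)
  t3 'z' -> {0,1}, take 1 (1->1 ok)
  t4 'w' -> {3}, take 3 (1->3 ok)
  t5 'z' -> {0,1}, take 1 (3->1 ok)
  t6 'z' -> {0,1}, take 1 (1->1 ok)
  t7 'w' -> {3}, take 3 (1->3 ok)
  t8 'z' -> {0,1}, take 0 (3->0 ok)
  t9 'x' -> {2}, take 2 (0->2 ok)
  t10 'w' -> {3}, take 3 (2->3 ok)
  t11 'z' -> {0,1}, take 1 (3->1 ok)
  t12 'w' -> {3}, take 3 (1->3 ok)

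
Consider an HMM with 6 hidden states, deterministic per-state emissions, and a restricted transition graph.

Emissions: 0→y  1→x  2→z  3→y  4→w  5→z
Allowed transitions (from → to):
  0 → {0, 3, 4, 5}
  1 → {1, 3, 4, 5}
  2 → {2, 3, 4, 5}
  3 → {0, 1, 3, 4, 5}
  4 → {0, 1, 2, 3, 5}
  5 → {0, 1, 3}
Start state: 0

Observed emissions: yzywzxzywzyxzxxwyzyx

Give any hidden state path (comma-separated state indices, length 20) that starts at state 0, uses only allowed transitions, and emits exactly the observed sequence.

0,5,0,4,5,1,5,0,4,2,3,1,5,1,1,4,0,5,3,1

  0: obs=y cand={0,3} pick 0 [start]
  1: obs=z cand={2,5} pick 5 [0->5 ok]
  2: obs=y cand={0,3} pick 0 [5->0 ok]
  3: obs=w cand={4} pick 4 [0->4 ok]
  4: obs=z cand={2,5} pick 5 [4->5 ok]
  5: obs=x cand={1} pick 1 [5->1 ok]
  6: obs=z cand={2,5} pick 5 [1->5 ok]
  7: obs=y cand={0,3} pick 0 [5->0 ok]
  8: obs=w cand={4} pick 4 [0->4 ok]
  9: obs=z cand={2,5} pick 2 [4->2 ok]
  10: obs=y cand={0,3} pick 3 [2->3 ok]
  11: obs=x cand={1} pick 1 [3->1 ok]
  12: obs=z cand={2,5} pick 5 [1->5 ok]
  13: obs=x cand={1} pick 1 [5->1 ok]
  14: obs=x cand={1} pick 1 [1->1 ok]
  15: obs=w cand={4} pick 4 [1->4 ok]
  16: obs=y cand={0,3} pick 0 [4->0 ok]
  17: obs=z cand={2,5} pick 5 [0->5 ok]
  18: obs=y cand={0,3} pick 3 [5->3 ok]
  19: obs=x cand={1} pick 1 [3->1 ok]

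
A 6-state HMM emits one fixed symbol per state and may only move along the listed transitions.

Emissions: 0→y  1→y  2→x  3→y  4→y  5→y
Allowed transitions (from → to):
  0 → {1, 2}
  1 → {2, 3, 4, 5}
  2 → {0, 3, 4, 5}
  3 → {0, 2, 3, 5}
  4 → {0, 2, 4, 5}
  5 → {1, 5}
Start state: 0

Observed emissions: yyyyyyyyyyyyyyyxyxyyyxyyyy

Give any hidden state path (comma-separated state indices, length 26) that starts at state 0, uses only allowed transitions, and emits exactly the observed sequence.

  0: obs=y cand={0,1,3,4,5} pick 0 [start]
  1: obs=y cand={0,1,3,4,5} pick 1 [0->1 ok]
  2: obs=y cand={0,1,3,4,5} pick 3 [1->3 ok]
  3: obs=y cand={0,1,3,4,5} pick 5 [3->5 ok]
  4: obs=y cand={0,1,3,4,5} pick 5 [5->5 ok]
  5: obs=y cand={0,1,3,4,5} pick 5 [5->5 ok]
  6: obs=y cand={0,1,3,4,5} pick 1 [5->1 ok]
  7: obs=y cand={0,1,3,4,5} pick 3 [1->3 ok]
  8: obs=y cand={0,1,3,4,5} pick 5 [3->5 ok]
  9: obs=y cand={0,1,3,4,5} pick 1 [5->1 ok]
  10: obs=y cand={0,1,3,4,5} pick 3 [1->3 ok]
  11: obs=y cand={0,1,3,4,5} pick 5 [3->5 ok]
  12: obs=y cand={0,1,3,4,5} pick 5 [5->5 ok]
  13: obs=y cand={0,1,3,4,5} pick 5 [5->5 ok]
  14: obs=y cand={0,1,3,4,5} pick 1 [5->1 ok]
  15: obs=x cand={2} pick 2 [1->2 ok]
  16: obs=y cand={0,1,3,4,5} pick 3 [2->3 ok]
  17: obs=x cand={2} pick 2 [3->2 ok]
  18: obs=y cand={0,1,3,4,5} pick 4 [2->4 ok]
  19: obs=y cand={0,1,3,4,5} pick 0 [4->0 ok]
  20: obs=y cand={0,1,3,4,5} pick 1 [0->1 ok]
  21: obs=x cand={2} pick 2 [1->2 ok]
  22: obs=y cand={0,1,3,4,5} pick 5 [2->5 ok]
  23: obs=y cand={0,1,3,4,5} pick 1 [5->1 ok]
  24: obs=y cand={0,1,3,4,5} pick 4 [1->4 ok]
  25: obs=y cand={0,1,3,4,5} pick 5 [4->5 ok]

0,1,3,5,5,5,1,3,5,1,3,5,5,5,1,2,3,2,4,0,1,2,5,1,4,5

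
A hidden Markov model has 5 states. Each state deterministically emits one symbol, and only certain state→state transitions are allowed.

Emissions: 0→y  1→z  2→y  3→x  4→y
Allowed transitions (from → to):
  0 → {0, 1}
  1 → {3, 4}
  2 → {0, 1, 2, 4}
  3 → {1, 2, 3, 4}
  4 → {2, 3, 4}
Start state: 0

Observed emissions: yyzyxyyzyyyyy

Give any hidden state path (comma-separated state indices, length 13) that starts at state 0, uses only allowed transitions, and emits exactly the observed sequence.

0,0,1,4,3,2,0,1,4,4,4,4,4

  [0] y  {0,2,4}  => 0  start
  [1] y  {0,2,4}  => 0  0->0 ok
  [2] z  {1}  => 1  0->1 ok
  [3] y  {0,2,4}  => 4  1->4 ok
  [4] x  {3}  => 3  4->3 ok
  [5] y  {0,2,4}  => 2  3->2 ok
  [6] y  {0,2,4}  => 0  2->0 ok
  [7] z  {1}  => 1  0->1 ok
  [8] y  {0,2,4}  => 4  1->4 ok
  [9] y  {0,2,4}  => 4  4->4 ok
  [10] y  {0,2,4}  => 4  4->4 ok
  [11] y  {0,2,4}  => 4  4->4 ok
  [12] y  {0,2,4}  => 4  4->4 ok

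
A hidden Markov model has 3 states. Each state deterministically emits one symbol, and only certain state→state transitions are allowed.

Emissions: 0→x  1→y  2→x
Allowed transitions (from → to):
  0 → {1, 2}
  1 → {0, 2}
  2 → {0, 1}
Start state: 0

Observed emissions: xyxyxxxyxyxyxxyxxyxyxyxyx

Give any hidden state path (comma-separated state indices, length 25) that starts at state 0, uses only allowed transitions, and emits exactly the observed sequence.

  0: obs=x cand={0,2} pick 0 [start]
  1: obs=y cand={1} pick 1 [0->1 ok]
  2: obs=x cand={0,2} pick 2 [1->2 ok]
  3: obs=y cand={1} pick 1 [2->1 ok]
  4: obs=x cand={0,2} pick 2 [1->2 ok]
  5: obs=x cand={0,2} pick 0 [2->0 ok]
  6: obs=x cand={0,2} pick 2 [0->2 ok]
  7: obs=y cand={1} pick 1 [2->1 ok]
  8: obs=x cand={0,2} pick 0 [1->0 ok]
  9: obs=y cand={1} pick 1 [0->1 ok]
  10: obs=x cand={0,2} pick 2 [1->2 ok]
  11: obs=y cand={1} pick 1 [2->1 ok]
  12: obs=x cand={0,2} pick 0 [1->0 ok]
  13: obs=x cand={0,2} pick 2 [0->2 ok]
  14: obs=y cand={1} pick 1 [2->1 ok]
  15: obs=x cand={0,2} pick 2 [1->2 ok]
  16: obs=x cand={0,2} pick 0 [2->0 ok]
  17: obs=y cand={1} pick 1 [0->1 ok]
  18: obs=x cand={0,2} pick 2 [1->2 ok]
  19: obs=y cand={1} pick 1 [2->1 ok]
  20: obs=x cand={0,2} pick 2 [1->2 ok]
  21: obs=y cand={1} pick 1 [2->1 ok]
  22: obs=x cand={0,2} pick 0 [1->0 ok]
  23: obs=y cand={1} pick 1 [0->1 ok]
  24: obs=x cand={0,2} pick 0 [1->0 ok]

0,1,2,1,2,0,2,1,0,1,2,1,0,2,1,2,0,1,2,1,2,1,0,1,0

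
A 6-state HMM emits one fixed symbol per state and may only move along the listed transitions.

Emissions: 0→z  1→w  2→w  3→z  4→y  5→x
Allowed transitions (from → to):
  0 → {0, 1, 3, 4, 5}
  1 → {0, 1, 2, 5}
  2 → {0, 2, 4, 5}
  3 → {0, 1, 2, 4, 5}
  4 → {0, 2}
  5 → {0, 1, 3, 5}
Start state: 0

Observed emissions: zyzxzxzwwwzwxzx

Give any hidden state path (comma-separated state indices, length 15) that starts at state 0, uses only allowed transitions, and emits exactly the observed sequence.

0,4,0,5,0,5,3,1,1,1,0,1,5,0,5

  [0] z  {0,3}  => 0  start
  [1] y  {4}  => 4  0->4 ok
  [2] z  {0,3}  => 0  4->0 ok
  [3] x  {5}  => 5  0->5 ok
  [4] z  {0,3}  => 0  5->0 ok
  [5] x  {5}  => 5  0->5 ok
  [6] z  {0,3}  => 3  5->3 ok
  [7] w  {1,2}  => 1  3->1 ok
  [8] w  {1,2}  => 1  1->1 ok
  [9] w  {1,2}  => 1  1->1 ok
  [10] z  {0,3}  => 0  1->0 ok
  [11] w  {1,2}  => 1  0->1 ok
  [12] x  {5}  => 5  1->5 ok
  [13] z  {0,3}  => 0  5->0 ok
  [14] x  {5}  => 5  0->5 ok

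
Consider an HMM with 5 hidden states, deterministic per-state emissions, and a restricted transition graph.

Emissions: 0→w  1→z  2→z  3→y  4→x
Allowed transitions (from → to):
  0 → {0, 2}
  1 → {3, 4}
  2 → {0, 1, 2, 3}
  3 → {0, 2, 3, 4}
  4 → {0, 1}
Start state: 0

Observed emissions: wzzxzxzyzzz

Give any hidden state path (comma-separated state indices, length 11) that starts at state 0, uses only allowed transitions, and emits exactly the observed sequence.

0,2,1,4,1,4,1,3,2,2,2

  0: obs=w cand={0} pick 0 [start]
  1: obs=z cand={1,2} pick 2 [0->2 ok]
  2: obs=z cand={1,2} pick 1 [2->1 ok]
  3: obs=x cand={4} pick 4 [1->4 ok]
  4: obs=z cand={1,2} pick 1 [4->1 ok]
  5: obs=x cand={4} pick 4 [1->4 ok]
  6: obs=z cand={1,2} pick 1 [4->1 ok]
  7: obs=y cand={3} pick 3 [1->3 ok]
  8: obs=z cand={1,2} pick 2 [3->2 ok]
  9: obs=z cand={1,2} pick 2 [2->2 ok]
  10: obs=z cand={1,2} pick 2 [2->2 ok]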